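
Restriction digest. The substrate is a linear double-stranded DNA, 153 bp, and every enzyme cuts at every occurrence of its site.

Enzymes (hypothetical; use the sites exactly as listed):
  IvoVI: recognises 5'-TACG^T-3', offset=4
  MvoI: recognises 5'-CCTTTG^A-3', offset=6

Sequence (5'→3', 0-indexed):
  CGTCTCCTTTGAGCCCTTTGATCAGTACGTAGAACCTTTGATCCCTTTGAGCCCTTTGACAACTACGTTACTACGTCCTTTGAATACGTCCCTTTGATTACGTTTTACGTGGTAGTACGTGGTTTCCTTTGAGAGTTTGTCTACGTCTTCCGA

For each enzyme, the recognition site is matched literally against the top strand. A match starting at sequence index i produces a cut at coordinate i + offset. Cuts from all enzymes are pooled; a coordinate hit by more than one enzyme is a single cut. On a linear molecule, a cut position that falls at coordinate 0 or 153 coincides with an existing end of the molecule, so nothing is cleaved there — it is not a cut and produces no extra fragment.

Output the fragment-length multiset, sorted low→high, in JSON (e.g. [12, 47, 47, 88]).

Site scan:
  IvoVI (TACGT, off=4): starts [25, 63, 71, 84, 98, 105, 115, 141] → cuts [29, 67, 75, 88, 102, 109, 119, 145]
  MvoI (CCTTTGA, off=6): starts [5, 14, 34, 43, 52, 76, 90, 125] → cuts [11, 20, 40, 49, 58, 82, 96, 131]

All cut coordinates (distinct, sorted): [11, 20, 29, 40, 49, 58, 67, 75, 82, 88, 96, 102, 109, 119, 131, 145]

Fragment lengths:
  [0,11): 11 bp
  [11,20): 9 bp
  [20,29): 9 bp
  [29,40): 11 bp
  [40,49): 9 bp
  [49,58): 9 bp
  [58,67): 9 bp
  [67,75): 8 bp
  [75,82): 7 bp
  [82,88): 6 bp
  [88,96): 8 bp
  [96,102): 6 bp
  [102,109): 7 bp
  [109,119): 10 bp
  [119,131): 12 bp
  [131,145): 14 bp
  [145,153): 8 bp

[6,6,7,7,8,8,8,9,9,9,9,9,10,11,11,12,14]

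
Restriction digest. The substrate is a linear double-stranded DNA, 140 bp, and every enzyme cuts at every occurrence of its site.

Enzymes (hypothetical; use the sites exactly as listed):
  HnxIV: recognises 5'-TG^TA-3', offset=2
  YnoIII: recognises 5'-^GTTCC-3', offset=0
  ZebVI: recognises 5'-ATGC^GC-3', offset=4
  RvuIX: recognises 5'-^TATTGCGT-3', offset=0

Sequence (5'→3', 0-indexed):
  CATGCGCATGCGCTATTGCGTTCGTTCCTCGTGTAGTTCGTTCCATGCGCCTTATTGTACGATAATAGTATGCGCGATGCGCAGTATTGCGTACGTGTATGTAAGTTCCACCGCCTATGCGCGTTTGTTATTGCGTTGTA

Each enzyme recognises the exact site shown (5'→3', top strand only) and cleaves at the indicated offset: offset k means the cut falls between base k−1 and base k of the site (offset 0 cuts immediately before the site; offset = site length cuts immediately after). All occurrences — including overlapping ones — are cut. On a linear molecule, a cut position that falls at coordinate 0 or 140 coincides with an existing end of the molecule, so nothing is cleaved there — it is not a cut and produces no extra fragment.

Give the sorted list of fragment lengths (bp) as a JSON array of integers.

[2,2,3,4,4,5,6,6,7,8,9,9,10,10,10,13,16,16]

Site scan:
  HnxIV (TGTA, off=2): starts [31, 55, 95, 99, 136] → cuts [33, 57, 97, 101, 138]
  YnoIII (GTTCC, off=0): starts [23, 39, 104] → cuts [23, 39, 104]
  ZebVI (ATGCGC, off=4): starts [1, 7, 44, 69, 76, 116] → cuts [5, 11, 48, 73, 80, 120]
  RvuIX (TATTGCGT, off=0): starts [13, 84, 128] → cuts [13, 84, 128]

All cut coordinates (distinct, sorted): [5, 11, 13, 23, 33, 39, 48, 57, 73, 80, 84, 97, 101, 104, 120, 128, 138]

Fragments:
  [0,5): 5 bp
  [5,11): 6 bp
  [11,13): 2 bp
  [13,23): 10 bp
  [23,33): 10 bp
  [33,39): 6 bp
  [39,48): 9 bp
  [48,57): 9 bp
  [57,73): 16 bp
  [73,80): 7 bp
  [80,84): 4 bp
  [84,97): 13 bp
  [97,101): 4 bp
  [101,104): 3 bp
  [104,120): 16 bp
  [120,128): 8 bp
  [128,138): 10 bp
  [138,140): 2 bp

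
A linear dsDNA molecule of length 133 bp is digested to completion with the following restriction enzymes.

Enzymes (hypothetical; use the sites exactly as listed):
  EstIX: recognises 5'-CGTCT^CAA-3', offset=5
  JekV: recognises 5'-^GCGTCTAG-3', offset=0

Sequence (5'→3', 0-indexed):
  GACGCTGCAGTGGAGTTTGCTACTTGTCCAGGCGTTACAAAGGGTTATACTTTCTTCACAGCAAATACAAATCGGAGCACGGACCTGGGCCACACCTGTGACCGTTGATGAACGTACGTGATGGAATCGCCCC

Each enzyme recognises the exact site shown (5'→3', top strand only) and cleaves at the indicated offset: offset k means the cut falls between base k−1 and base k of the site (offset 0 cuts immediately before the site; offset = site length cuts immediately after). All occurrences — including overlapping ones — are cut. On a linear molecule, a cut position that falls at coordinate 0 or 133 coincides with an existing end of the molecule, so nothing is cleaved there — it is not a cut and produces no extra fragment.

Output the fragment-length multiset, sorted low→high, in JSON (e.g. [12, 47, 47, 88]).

Scan for sites:
  EstIX (CGTCTCAA, off=5): no sites
  JekV (GCGTCTAG, off=0): no sites

All cut coordinates (distinct, sorted): ∅

Fragments:
  no cuts → one linear fragment of 133 bp

[133]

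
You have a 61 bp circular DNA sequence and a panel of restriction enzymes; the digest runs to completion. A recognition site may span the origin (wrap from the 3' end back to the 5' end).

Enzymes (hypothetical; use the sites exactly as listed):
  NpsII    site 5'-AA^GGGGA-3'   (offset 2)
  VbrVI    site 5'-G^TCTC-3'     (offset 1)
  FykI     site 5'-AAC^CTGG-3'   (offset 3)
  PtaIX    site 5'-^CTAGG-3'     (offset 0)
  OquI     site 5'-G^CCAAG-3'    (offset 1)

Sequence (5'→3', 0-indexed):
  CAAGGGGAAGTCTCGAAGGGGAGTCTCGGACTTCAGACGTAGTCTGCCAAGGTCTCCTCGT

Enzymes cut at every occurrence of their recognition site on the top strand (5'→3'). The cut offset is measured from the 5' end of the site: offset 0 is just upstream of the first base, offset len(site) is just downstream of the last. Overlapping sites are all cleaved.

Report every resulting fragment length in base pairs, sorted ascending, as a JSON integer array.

[6,6,7,7,12,23]

Site scan:
  NpsII AAGGGGA/2: at [1, 15] ⇒ [3, 17]
  VbrVI GTCTC/1: at [9, 22, 51] ⇒ [10, 23, 52]
  FykI (AACCTGG, off=3): no sites
  PtaIX (CTAGG, off=0): no sites
  OquI GCCAAG/1: at [45] ⇒ [46]

All cut coordinates (distinct, sorted): [3, 10, 17, 23, 46, 52]

Fragments:
  3→10: 7 bp
  10→17: 7 bp
  17→23: 6 bp
  23→46: 23 bp
  46→52: 6 bp
  52→3 (wrap): 61-52+3 = 12 bp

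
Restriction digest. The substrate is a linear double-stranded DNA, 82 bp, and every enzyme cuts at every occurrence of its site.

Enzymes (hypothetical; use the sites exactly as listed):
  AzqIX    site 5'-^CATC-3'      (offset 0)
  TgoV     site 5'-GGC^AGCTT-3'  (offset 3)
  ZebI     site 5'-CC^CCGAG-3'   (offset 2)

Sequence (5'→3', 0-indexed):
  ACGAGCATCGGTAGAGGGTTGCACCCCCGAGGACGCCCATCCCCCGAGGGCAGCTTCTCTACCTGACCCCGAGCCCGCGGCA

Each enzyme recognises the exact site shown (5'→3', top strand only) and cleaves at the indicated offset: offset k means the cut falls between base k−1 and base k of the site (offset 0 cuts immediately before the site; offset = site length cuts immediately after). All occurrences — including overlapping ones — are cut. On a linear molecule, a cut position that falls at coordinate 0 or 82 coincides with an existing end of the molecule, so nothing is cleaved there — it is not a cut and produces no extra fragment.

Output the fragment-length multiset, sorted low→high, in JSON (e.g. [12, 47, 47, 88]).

[5,6,8,11,14,17,21]

Site scan:
  AzqIX CATC/0: at [5, 37] ⇒ [5, 37]
  TgoV GGCAGCTT/3: at [48] ⇒ [51]
  ZebI CCCCGAG/2: at [24, 41, 66] ⇒ [26, 43, 68]

Pooled cuts: [5, 26, 37, 43, 51, 68]

Fragment lengths:
  [0,5): 5 bp
  [5,26): 21 bp
  [26,37): 11 bp
  [37,43): 6 bp
  [43,51): 8 bp
  [51,68): 17 bp
  [68,82): 14 bp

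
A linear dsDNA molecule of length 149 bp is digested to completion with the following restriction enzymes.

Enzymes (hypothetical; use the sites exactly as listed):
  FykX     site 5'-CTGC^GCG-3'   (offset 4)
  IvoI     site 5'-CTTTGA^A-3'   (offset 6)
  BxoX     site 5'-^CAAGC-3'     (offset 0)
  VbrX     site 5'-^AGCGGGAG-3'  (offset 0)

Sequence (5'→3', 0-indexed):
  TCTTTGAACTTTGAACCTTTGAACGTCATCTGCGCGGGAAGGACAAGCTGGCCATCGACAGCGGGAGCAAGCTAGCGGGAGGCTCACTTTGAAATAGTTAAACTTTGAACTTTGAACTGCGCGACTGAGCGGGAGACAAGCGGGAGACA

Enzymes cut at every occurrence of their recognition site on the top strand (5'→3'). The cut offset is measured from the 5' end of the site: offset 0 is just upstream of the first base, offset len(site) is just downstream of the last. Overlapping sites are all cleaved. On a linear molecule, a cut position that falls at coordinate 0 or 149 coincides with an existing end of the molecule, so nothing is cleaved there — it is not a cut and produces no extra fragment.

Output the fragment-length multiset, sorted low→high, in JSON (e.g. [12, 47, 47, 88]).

Per-enzyme occurrences:
  FykX (CTGCGCG, off=4): starts [29, 116] → cuts [33, 120]
  IvoI (CTTTGAA, off=6): starts [1, 8, 16, 86, 102, 109] → cuts [7, 14, 22, 92, 108, 115]
  BxoX (CAAGC, off=0): starts [43, 67, 136] → cuts [43, 67, 136]
  VbrX (AGCGGGAG, off=0): starts [59, 73, 127, 138] → cuts [59, 73, 127, 138]

Pooled cuts: [7, 14, 22, 33, 43, 59, 67, 73, 92, 108, 115, 120, 127, 136, 138]

Fragment lengths:
  [0,7): 7 bp
  [7,14): 7 bp
  [14,22): 8 bp
  [22,33): 11 bp
  [33,43): 10 bp
  [43,59): 16 bp
  [59,67): 8 bp
  [67,73): 6 bp
  [73,92): 19 bp
  [92,108): 16 bp
  [108,115): 7 bp
  [115,120): 5 bp
  [120,127): 7 bp
  [127,136): 9 bp
  [136,138): 2 bp
  [138,149): 11 bp

[2,5,6,7,7,7,7,8,8,9,10,11,11,16,16,19]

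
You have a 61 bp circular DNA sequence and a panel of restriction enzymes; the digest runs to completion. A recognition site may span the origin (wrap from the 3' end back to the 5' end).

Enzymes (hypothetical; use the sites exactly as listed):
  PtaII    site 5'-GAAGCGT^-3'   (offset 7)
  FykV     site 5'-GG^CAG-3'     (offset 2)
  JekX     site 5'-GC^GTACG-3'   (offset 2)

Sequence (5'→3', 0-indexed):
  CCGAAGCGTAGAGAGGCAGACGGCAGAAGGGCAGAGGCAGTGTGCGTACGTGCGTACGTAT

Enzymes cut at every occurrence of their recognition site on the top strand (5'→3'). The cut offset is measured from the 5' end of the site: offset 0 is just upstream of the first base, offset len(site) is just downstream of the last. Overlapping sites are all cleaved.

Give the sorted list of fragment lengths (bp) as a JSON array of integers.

[6,7,7,8,8,8,17]

Per-enzyme occurrences:
  PtaII (GAAGCGT, off=7): starts [2] → cuts [9]
  FykV (GGCAG, off=2): starts [14, 21, 29, 35] → cuts [16, 23, 31, 37]
  JekX (GCGTACG, off=2): starts [43, 51] → cuts [45, 53]

Pooled cuts: [9, 16, 23, 31, 37, 45, 53]

Fragments:
  9→16: 7 bp
  16→23: 7 bp
  23→31: 8 bp
  31→37: 6 bp
  37→45: 8 bp
  45→53: 8 bp
  53→9 (wrap): 61-53+9 = 17 bp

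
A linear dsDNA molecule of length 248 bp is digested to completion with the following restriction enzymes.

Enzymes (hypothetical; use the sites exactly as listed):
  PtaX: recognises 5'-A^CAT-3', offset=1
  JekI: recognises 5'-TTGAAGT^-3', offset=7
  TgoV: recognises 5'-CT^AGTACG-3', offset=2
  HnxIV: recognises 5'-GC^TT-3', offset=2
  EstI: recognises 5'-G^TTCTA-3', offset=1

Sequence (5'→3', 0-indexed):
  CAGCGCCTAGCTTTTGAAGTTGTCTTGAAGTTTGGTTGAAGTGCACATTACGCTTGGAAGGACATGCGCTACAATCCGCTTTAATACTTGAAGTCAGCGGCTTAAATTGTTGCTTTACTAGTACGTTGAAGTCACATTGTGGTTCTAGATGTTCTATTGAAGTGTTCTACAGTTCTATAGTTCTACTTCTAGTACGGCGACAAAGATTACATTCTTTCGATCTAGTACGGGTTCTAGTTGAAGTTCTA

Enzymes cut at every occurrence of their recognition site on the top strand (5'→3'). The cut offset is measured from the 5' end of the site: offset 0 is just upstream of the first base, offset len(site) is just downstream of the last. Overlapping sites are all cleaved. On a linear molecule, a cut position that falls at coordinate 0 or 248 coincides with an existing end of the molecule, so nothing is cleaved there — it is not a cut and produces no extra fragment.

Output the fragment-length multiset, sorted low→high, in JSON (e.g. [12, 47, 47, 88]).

[1,1,2,3,4,6,7,8,8,8,8,8,9,9,9,10,11,11,11,12,12,12,13,14,15,17,19]

Per-enzyme occurrences:
  PtaX ACAT/1: at [44, 61, 133, 208] ⇒ [45, 62, 134, 209]
  JekI TTGAAGT/7: at [13, 24, 35, 87, 125, 156, 237] ⇒ [20, 31, 42, 94, 132, 163, 244]
  TgoV CTAGTACG/2: at [117, 188, 221] ⇒ [119, 190, 223]
  HnxIV GCTT/2: at [9, 51, 77, 99, 111] ⇒ [11, 53, 79, 101, 113]
  EstI GTTCTA/1: at [141, 150, 163, 171, 179, 230, 242] ⇒ [142, 151, 164, 172, 180, 231, 243]

All cut coordinates (distinct, sorted): [11, 20, 31, 42, 45, 53, 62, 79, 94, 101, 113, 119, 132, 134, 142, 151, 163, 164, 172, 180, 190, 209, 223, 231, 243, 244]

Fragments:
  [0,11): 11 bp
  [11,20): 9 bp
  [20,31): 11 bp
  [31,42): 11 bp
  [42,45): 3 bp
  [45,53): 8 bp
  [53,62): 9 bp
  [62,79): 17 bp
  [79,94): 15 bp
  [94,101): 7 bp
  [101,113): 12 bp
  [113,119): 6 bp
  [119,132): 13 bp
  [132,134): 2 bp
  [134,142): 8 bp
  [142,151): 9 bp
  [151,163): 12 bp
  [163,164): 1 bp
  [164,172): 8 bp
  [172,180): 8 bp
  [180,190): 10 bp
  [190,209): 19 bp
  [209,223): 14 bp
  [223,231): 8 bp
  [231,243): 12 bp
  [243,244): 1 bp
  [244,248): 4 bp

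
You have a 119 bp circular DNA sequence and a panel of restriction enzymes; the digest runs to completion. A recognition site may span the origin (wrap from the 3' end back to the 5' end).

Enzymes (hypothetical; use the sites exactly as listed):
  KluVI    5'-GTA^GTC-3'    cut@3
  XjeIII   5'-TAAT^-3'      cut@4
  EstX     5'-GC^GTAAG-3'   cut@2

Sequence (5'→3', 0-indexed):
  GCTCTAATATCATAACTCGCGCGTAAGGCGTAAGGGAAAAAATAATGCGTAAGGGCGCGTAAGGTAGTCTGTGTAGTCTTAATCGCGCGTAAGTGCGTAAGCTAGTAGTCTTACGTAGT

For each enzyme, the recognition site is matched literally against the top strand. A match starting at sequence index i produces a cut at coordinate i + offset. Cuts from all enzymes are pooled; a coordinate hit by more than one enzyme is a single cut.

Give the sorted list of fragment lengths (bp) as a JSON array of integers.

[2,5,7,8,8,8,9,10,11,14,17,20]

Site scan:
  KluVI (GTAGTC, off=3): starts [63, 72, 104] → cuts [66, 75, 107]
  XjeIII (TAAT, off=4): starts [4, 42, 79] → cuts [8, 46, 83]
  EstX (GCGTAAG, off=2): starts [20, 27, 46, 56, 86, 94] → cuts [22, 29, 48, 58, 88, 96]

All cut coordinates (distinct, sorted): [8, 22, 29, 46, 48, 58, 66, 75, 83, 88, 96, 107]

Fragment lengths:
  8→22: 14 bp
  22→29: 7 bp
  29→46: 17 bp
  46→48: 2 bp
  48→58: 10 bp
  58→66: 8 bp
  66→75: 9 bp
  75→83: 8 bp
  83→88: 5 bp
  88→96: 8 bp
  96→107: 11 bp
  107→8 (wrap): 119-107+8 = 20 bp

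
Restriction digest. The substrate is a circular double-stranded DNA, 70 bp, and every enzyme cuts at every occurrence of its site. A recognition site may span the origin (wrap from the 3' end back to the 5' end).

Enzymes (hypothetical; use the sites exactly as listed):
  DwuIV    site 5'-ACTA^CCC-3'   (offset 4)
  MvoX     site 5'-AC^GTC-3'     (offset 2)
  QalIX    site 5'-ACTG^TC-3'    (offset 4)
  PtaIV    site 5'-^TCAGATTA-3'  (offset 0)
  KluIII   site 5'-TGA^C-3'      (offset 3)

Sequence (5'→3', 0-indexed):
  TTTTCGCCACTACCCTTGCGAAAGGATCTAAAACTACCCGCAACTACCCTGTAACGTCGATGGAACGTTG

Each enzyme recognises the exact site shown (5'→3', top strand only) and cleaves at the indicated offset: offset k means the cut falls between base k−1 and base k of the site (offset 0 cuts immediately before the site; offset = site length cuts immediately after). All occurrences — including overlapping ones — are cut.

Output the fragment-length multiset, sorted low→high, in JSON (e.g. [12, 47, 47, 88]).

[9,10,24,27]

Scan for sites:
  DwuIV (ACTACCC, off=4): starts [8, 32, 42] → cuts [12, 36, 46]
  MvoX (ACGTC, off=2): starts [53] → cuts [55]
  QalIX (ACTGTC, off=4): no sites
  PtaIV (TCAGATTA, off=0): no sites
  KluIII (TGAC, off=3): no sites

All cut coordinates (distinct, sorted): [12, 36, 46, 55]

Fragment lengths:
  12→36: 24 bp
  36→46: 10 bp
  46→55: 9 bp
  55→12 (wrap): 70-55+12 = 27 bp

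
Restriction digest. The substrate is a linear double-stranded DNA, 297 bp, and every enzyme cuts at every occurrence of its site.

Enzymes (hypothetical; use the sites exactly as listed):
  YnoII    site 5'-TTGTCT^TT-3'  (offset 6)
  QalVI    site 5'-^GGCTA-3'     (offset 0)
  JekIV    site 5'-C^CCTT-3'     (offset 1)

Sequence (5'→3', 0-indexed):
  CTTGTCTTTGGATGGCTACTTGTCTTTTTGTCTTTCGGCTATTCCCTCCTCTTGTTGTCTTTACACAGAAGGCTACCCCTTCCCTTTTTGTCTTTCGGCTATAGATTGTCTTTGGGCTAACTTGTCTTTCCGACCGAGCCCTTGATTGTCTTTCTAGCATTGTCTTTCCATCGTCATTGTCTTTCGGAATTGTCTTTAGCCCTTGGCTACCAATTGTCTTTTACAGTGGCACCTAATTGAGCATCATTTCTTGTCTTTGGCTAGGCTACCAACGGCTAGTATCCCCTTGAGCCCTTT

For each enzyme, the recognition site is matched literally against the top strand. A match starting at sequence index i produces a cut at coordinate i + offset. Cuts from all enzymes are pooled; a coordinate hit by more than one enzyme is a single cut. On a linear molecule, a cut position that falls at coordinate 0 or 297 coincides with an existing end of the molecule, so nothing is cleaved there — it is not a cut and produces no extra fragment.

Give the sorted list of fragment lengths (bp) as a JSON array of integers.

[2,3,3,3,4,5,5,5,5,6,7,7,8,8,10,10,11,11,12,12,12,13,13,14,15,15,17,24,37]

Scan for sites:
  YnoII TTGTCTTT/6: at [1, 19, 27, 54, 87, 105, 121, 145, 159, 176, 189, 213, 250] ⇒ [7, 25, 33, 60, 93, 111, 127, 151, 165, 182, 195, 219, 256]
  QalVI GGCTA/0: at [13, 36, 70, 96, 114, 204, 258, 263, 273] ⇒ [13, 36, 70, 96, 114, 204, 258, 263, 273]
  JekIV CCCTT/1: at [76, 81, 138, 199, 283, 291] ⇒ [77, 82, 139, 200, 284, 292]

Pooled cuts: [7, 13, 25, 33, 36, 60, 70, 77, 82, 93, 96, 111, 114, 127, 139, 151, 165, 182, 195, 200, 204, 219, 256, 258, 263, 273, 284, 292]

Fragment lengths:
  [0,7): 7 bp
  [7,13): 6 bp
  [13,25): 12 bp
  [25,33): 8 bp
  [33,36): 3 bp
  [36,60): 24 bp
  [60,70): 10 bp
  [70,77): 7 bp
  [77,82): 5 bp
  [82,93): 11 bp
  [93,96): 3 bp
  [96,111): 15 bp
  [111,114): 3 bp
  [114,127): 13 bp
  [127,139): 12 bp
  [139,151): 12 bp
  [151,165): 14 bp
  [165,182): 17 bp
  [182,195): 13 bp
  [195,200): 5 bp
  [200,204): 4 bp
  [204,219): 15 bp
  [219,256): 37 bp
  [256,258): 2 bp
  [258,263): 5 bp
  [263,273): 10 bp
  [273,284): 11 bp
  [284,292): 8 bp
  [292,297): 5 bp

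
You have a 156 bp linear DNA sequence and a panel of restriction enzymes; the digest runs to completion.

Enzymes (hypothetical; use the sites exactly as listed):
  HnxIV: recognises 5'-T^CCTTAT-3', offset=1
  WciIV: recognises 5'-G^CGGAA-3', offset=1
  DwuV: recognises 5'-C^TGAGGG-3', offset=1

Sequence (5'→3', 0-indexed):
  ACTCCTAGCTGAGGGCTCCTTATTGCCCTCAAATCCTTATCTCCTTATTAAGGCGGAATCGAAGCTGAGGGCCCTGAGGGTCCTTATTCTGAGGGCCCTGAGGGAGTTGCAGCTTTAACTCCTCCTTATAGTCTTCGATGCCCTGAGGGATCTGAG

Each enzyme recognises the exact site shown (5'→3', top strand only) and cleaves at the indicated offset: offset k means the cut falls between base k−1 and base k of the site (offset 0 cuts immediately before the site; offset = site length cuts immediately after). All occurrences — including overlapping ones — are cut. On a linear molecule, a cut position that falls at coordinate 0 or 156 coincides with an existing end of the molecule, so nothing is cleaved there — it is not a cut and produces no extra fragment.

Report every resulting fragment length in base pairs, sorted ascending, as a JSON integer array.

[7,8,8,8,9,9,9,11,12,13,17,20,25]

Site scan:
  HnxIV (TCCTTAT, off=1): starts [16, 33, 41, 80, 122] → cuts [17, 34, 42, 81, 123]
  WciIV (GCGGAA, off=1): starts [52] → cuts [53]
  DwuV (CTGAGGG, off=1): starts [8, 64, 73, 88, 97, 142] → cuts [9, 65, 74, 89, 98, 143]

All cut coordinates (distinct, sorted): [9, 17, 34, 42, 53, 65, 74, 81, 89, 98, 123, 143]

Fragments:
  [0,9): 9 bp
  [9,17): 8 bp
  [17,34): 17 bp
  [34,42): 8 bp
  [42,53): 11 bp
  [53,65): 12 bp
  [65,74): 9 bp
  [74,81): 7 bp
  [81,89): 8 bp
  [89,98): 9 bp
  [98,123): 25 bp
  [123,143): 20 bp
  [143,156): 13 bp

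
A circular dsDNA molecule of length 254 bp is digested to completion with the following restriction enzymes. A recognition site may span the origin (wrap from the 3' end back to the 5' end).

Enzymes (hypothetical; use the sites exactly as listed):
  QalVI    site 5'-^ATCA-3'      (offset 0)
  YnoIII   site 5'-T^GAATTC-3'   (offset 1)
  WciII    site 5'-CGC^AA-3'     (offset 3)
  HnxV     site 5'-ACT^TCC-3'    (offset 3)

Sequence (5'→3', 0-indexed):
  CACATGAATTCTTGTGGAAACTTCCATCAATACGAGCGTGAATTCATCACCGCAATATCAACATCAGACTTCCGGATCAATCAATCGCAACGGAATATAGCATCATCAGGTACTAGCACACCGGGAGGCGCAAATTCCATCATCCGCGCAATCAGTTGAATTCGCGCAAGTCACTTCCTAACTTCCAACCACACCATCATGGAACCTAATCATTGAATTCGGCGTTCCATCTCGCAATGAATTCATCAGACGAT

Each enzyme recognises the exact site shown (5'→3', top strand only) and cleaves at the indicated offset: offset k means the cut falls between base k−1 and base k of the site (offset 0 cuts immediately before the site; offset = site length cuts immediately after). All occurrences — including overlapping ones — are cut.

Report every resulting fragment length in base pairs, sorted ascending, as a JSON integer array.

[1,3,3,3,3,4,5,6,6,6,6,7,7,7,8,8,8,8,8,9,10,11,12,13,13,14,17,21,27]

Per-enzyme occurrences:
  QalVI ATCA/0: at [25, 45, 56, 62, 75, 79, 101, 104, 138, 150, 195, 208, 244, 252] ⇒ [25, 45, 56, 62, 75, 79, 101, 104, 138, 150, 195, 208, 244, 252]
  YnoIII TGAATTC/1: at [4, 38, 156, 213, 237] ⇒ [5, 39, 157, 214, 238]
  WciII CGCAA/3: at [50, 85, 128, 146, 164, 232] ⇒ [53, 88, 131, 149, 167, 235]
  HnxV ACTTCC/3: at [19, 67, 172, 180] ⇒ [22, 70, 175, 183]

All cut coordinates (distinct, sorted): [5, 22, 25, 39, 45, 53, 56, 62, 70, 75, 79, 88, 101, 104, 131, 138, 149, 150, 157, 167, 175, 183, 195, 208, 214, 235, 238, 244, 252]

Fragment lengths:
  5→22: 17 bp
  22→25: 3 bp
  25→39: 14 bp
  39→45: 6 bp
  45→53: 8 bp
  53→56: 3 bp
  56→62: 6 bp
  62→70: 8 bp
  70→75: 5 bp
  75→79: 4 bp
  79→88: 9 bp
  88→101: 13 bp
  101→104: 3 bp
  104→131: 27 bp
  131→138: 7 bp
  138→149: 11 bp
  149→150: 1 bp
  150→157: 7 bp
  157→167: 10 bp
  167→175: 8 bp
  175→183: 8 bp
  183→195: 12 bp
  195→208: 13 bp
  208→214: 6 bp
  214→235: 21 bp
  235→238: 3 bp
  238→244: 6 bp
  244→252: 8 bp
  252→5 (wrap): 254-252+5 = 7 bp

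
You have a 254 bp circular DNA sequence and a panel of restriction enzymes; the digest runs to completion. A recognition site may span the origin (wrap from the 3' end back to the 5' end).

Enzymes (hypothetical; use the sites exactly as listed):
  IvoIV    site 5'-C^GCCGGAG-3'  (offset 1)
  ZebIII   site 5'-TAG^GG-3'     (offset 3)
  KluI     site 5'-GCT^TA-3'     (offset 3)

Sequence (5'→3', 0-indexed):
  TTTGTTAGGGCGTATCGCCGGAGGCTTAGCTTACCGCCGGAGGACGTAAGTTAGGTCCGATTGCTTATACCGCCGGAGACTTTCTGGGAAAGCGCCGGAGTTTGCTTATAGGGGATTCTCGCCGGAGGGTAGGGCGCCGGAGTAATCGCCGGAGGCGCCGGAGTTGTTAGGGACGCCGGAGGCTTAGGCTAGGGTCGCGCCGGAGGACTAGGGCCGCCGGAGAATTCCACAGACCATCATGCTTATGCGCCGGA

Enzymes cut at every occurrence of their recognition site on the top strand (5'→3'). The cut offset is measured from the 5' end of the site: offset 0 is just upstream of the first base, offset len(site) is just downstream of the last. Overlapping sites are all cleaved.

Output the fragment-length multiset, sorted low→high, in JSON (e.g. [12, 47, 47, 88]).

Per-enzyme occurrences:
  IvoIV (CGCCGGAG, off=1): starts [15, 34, 70, 92, 119, 134, 146, 155, 173, 197, 214] → cuts [16, 35, 71, 93, 120, 135, 147, 156, 174, 198, 215]
  ZebIII (TAGGG, off=3): starts [5, 108, 129, 167, 189, 208] → cuts [8, 111, 132, 170, 192, 211]
  KluI (GCTTA, off=3): starts [23, 28, 62, 103, 181, 240] → cuts [26, 31, 65, 106, 184, 243]

Pooled cuts: [8, 16, 26, 31, 35, 65, 71, 93, 106, 111, 120, 132, 135, 147, 156, 170, 174, 184, 192, 198, 211, 215, 243]

Fragments:
  8→16: 8 bp
  16→26: 10 bp
  26→31: 5 bp
  31→35: 4 bp
  35→65: 30 bp
  65→71: 6 bp
  71→93: 22 bp
  93→106: 13 bp
  106→111: 5 bp
  111→120: 9 bp
  120→132: 12 bp
  132→135: 3 bp
  135→147: 12 bp
  147→156: 9 bp
  156→170: 14 bp
  170→174: 4 bp
  174→184: 10 bp
  184→192: 8 bp
  192→198: 6 bp
  198→211: 13 bp
  211→215: 4 bp
  215→243: 28 bp
  243→8 (wrap): 254-243+8 = 19 bp

[3,4,4,4,5,5,6,6,8,8,9,9,10,10,12,12,13,13,14,19,22,28,30]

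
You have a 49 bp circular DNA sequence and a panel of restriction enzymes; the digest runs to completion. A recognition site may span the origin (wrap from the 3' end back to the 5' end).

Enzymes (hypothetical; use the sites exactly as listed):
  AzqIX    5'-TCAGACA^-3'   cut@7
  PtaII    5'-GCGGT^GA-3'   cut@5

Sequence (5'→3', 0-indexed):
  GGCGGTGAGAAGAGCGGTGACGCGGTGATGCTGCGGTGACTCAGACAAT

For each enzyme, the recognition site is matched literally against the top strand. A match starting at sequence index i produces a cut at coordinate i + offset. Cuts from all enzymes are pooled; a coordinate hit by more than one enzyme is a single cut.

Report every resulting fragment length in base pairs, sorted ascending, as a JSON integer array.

Site scan:
  AzqIX (TCAGACA, off=7): starts [40] → cuts [47]
  PtaII (GCGGTGA, off=5): starts [1, 13, 21, 32] → cuts [6, 18, 26, 37]

Pooled cuts: [6, 18, 26, 37, 47]

Fragments:
  6→18: 12 bp
  18→26: 8 bp
  26→37: 11 bp
  37→47: 10 bp
  47→6 (wrap): 49-47+6 = 8 bp

[8,8,10,11,12]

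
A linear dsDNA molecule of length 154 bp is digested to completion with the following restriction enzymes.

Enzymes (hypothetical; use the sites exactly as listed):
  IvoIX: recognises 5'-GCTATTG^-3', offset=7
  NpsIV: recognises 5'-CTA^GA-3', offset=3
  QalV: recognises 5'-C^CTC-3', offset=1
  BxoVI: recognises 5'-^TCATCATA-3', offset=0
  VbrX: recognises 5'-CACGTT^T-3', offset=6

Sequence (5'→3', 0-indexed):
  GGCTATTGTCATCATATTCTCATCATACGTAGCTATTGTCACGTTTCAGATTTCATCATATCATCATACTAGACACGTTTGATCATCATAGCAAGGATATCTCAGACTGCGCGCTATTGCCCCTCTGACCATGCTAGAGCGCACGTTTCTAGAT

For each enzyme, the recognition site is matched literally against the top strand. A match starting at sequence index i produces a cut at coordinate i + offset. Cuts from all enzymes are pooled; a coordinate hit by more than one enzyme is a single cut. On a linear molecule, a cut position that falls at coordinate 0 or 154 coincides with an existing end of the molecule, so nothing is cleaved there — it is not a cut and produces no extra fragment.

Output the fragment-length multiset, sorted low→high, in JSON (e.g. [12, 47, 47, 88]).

Site scan:
  IvoIX (GCTATTG, off=7): starts [1, 31, 112] → cuts [8, 38, 119]
  NpsIV (CTAGA, off=3): starts [68, 133, 148] → cuts [71, 136, 151]
  QalV (CCTC, off=1): starts [121] → cuts [122]
  BxoVI (TCATCATA, off=0): starts [8, 19, 52, 60, 82] → cuts [8, 19, 52, 60, 82]
  VbrX (CACGTTT, off=6): starts [39, 73, 141] → cuts [45, 79, 147]

All cut coordinates (distinct, sorted): [8, 19, 38, 45, 52, 60, 71, 79, 82, 119, 122, 136, 147, 151]

Fragment lengths:
  [0,8): 8 bp
  [8,19): 11 bp
  [19,38): 19 bp
  [38,45): 7 bp
  [45,52): 7 bp
  [52,60): 8 bp
  [60,71): 11 bp
  [71,79): 8 bp
  [79,82): 3 bp
  [82,119): 37 bp
  [119,122): 3 bp
  [122,136): 14 bp
  [136,147): 11 bp
  [147,151): 4 bp
  [151,154): 3 bp

[3,3,3,4,7,7,8,8,8,11,11,11,14,19,37]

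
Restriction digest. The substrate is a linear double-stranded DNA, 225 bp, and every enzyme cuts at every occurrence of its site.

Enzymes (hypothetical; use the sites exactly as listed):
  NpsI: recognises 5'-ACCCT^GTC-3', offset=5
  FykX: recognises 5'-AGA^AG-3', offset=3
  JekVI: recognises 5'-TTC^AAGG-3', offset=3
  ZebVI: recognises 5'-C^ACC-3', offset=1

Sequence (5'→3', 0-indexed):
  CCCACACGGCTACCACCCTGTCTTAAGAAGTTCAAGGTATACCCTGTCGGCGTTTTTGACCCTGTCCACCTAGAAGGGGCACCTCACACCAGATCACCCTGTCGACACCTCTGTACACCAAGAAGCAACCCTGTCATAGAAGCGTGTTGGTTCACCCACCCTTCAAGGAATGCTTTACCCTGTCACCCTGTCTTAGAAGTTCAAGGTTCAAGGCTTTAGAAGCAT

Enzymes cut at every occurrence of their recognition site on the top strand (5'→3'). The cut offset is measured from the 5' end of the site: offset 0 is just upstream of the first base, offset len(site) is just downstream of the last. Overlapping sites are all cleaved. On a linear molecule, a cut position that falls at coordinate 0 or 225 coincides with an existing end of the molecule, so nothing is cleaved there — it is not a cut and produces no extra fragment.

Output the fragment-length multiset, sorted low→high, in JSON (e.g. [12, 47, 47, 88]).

Scan for sites:
  NpsI ACCCTGTC/5: at [14, 40, 58, 95, 127, 176, 184] ⇒ [19, 45, 63, 100, 132, 181, 189]
  FykX AGAAG/3: at [25, 71, 120, 137, 194, 217] ⇒ [28, 74, 123, 140, 197, 220]
  JekVI TTCAAGG/3: at [30, 161, 199, 206] ⇒ [33, 164, 202, 209]
  ZebVI CACC/1: at [13, 66, 79, 86, 94, 105, 115, 152, 156, 183] ⇒ [14, 67, 80, 87, 95, 106, 116, 153, 157, 184]

Pooled cuts: [14, 19, 28, 33, 45, 63, 67, 74, 80, 87, 95, 100, 106, 116, 123, 132, 140, 153, 157, 164, 181, 184, 189, 197, 202, 209, 220]

Fragment lengths:
  [0,14): 14 bp
  [14,19): 5 bp
  [19,28): 9 bp
  [28,33): 5 bp
  [33,45): 12 bp
  [45,63): 18 bp
  [63,67): 4 bp
  [67,74): 7 bp
  [74,80): 6 bp
  [80,87): 7 bp
  [87,95): 8 bp
  [95,100): 5 bp
  [100,106): 6 bp
  [106,116): 10 bp
  [116,123): 7 bp
  [123,132): 9 bp
  [132,140): 8 bp
  [140,153): 13 bp
  [153,157): 4 bp
  [157,164): 7 bp
  [164,181): 17 bp
  [181,184): 3 bp
  [184,189): 5 bp
  [189,197): 8 bp
  [197,202): 5 bp
  [202,209): 7 bp
  [209,220): 11 bp
  [220,225): 5 bp

[3,4,4,5,5,5,5,5,5,6,6,7,7,7,7,7,8,8,8,9,9,10,11,12,13,14,17,18]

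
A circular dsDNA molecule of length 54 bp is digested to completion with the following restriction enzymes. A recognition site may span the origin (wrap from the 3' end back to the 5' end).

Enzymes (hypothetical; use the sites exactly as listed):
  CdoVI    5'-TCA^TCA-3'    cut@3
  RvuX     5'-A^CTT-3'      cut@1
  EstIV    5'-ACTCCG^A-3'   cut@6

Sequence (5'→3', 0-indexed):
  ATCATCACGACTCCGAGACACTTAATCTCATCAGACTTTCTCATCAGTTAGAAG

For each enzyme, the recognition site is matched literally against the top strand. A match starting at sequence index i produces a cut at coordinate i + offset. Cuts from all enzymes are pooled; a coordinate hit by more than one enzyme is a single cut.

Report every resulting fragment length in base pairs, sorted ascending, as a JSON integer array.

[5,5,8,10,11,15]

Site scan:
  CdoVI (TCATCA, off=3): starts [1, 27, 40] → cuts [4, 30, 43]
  RvuX (ACTT, off=1): starts [19, 34] → cuts [20, 35]
  EstIV (ACTCCGA, off=6): starts [9] → cuts [15]

Pooled cuts: [4, 15, 20, 30, 35, 43]

Fragment lengths:
  4→15: 11 bp
  15→20: 5 bp
  20→30: 10 bp
  30→35: 5 bp
  35→43: 8 bp
  43→4 (wrap): 54-43+4 = 15 bp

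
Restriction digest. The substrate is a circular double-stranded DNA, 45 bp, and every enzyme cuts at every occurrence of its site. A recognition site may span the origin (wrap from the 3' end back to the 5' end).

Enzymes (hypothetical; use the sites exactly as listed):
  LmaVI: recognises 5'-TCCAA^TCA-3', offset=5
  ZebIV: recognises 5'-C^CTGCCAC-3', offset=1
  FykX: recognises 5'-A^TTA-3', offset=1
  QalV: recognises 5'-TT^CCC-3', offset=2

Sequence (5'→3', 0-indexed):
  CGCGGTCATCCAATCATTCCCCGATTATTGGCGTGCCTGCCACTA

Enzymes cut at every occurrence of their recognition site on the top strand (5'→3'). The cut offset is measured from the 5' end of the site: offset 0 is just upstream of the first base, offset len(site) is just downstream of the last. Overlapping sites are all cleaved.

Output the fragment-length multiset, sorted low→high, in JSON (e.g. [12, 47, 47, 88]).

[5,6,12,22]

Scan for sites:
  LmaVI (TCCAATCA, off=5): starts [8] → cuts [13]
  ZebIV (CCTGCCAC, off=1): starts [35] → cuts [36]
  FykX (ATTA, off=1): starts [23] → cuts [24]
  QalV (TTCCC, off=2): starts [16] → cuts [18]

All cut coordinates (distinct, sorted): [13, 18, 24, 36]

Fragments:
  13→18: 5 bp
  18→24: 6 bp
  24→36: 12 bp
  36→13 (wrap): 45-36+13 = 22 bp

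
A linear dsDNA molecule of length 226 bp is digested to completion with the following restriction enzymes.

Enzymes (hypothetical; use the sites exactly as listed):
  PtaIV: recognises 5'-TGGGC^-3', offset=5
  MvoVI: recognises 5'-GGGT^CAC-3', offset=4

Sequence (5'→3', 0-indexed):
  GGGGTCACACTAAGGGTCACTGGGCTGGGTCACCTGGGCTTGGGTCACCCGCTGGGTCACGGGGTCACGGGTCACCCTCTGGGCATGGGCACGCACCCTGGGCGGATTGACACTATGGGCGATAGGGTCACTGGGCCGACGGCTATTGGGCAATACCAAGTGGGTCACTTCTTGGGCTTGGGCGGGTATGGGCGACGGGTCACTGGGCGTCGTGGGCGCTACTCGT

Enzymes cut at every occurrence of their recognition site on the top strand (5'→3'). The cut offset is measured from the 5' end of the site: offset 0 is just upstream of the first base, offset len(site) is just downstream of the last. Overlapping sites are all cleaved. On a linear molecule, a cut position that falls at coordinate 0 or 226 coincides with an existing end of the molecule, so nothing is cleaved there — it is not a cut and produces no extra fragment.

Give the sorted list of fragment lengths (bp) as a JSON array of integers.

[5,5,6,6,6,7,7,8,8,8,8,8,9,9,9,10,12,12,12,12,13,14,15,17]

Site scan:
  PtaIV (TGGGC, off=5): starts [20, 34, 79, 85, 98, 115, 131, 146, 172, 178, 188, 203, 212] → cuts [25, 39, 84, 90, 103, 120, 136, 151, 177, 183, 193, 208, 217]
  MvoVI (GGGTCAC, off=4): starts [1, 13, 26, 41, 53, 61, 68, 124, 161, 196] → cuts [5, 17, 30, 45, 57, 65, 72, 128, 165, 200]

All cut coordinates (distinct, sorted): [5, 17, 25, 30, 39, 45, 57, 65, 72, 84, 90, 103, 120, 128, 136, 151, 165, 177, 183, 193, 200, 208, 217]

Fragment lengths:
  [0,5): 5 bp
  [5,17): 12 bp
  [17,25): 8 bp
  [25,30): 5 bp
  [30,39): 9 bp
  [39,45): 6 bp
  [45,57): 12 bp
  [57,65): 8 bp
  [65,72): 7 bp
  [72,84): 12 bp
  [84,90): 6 bp
  [90,103): 13 bp
  [103,120): 17 bp
  [120,128): 8 bp
  [128,136): 8 bp
  [136,151): 15 bp
  [151,165): 14 bp
  [165,177): 12 bp
  [177,183): 6 bp
  [183,193): 10 bp
  [193,200): 7 bp
  [200,208): 8 bp
  [208,217): 9 bp
  [217,226): 9 bp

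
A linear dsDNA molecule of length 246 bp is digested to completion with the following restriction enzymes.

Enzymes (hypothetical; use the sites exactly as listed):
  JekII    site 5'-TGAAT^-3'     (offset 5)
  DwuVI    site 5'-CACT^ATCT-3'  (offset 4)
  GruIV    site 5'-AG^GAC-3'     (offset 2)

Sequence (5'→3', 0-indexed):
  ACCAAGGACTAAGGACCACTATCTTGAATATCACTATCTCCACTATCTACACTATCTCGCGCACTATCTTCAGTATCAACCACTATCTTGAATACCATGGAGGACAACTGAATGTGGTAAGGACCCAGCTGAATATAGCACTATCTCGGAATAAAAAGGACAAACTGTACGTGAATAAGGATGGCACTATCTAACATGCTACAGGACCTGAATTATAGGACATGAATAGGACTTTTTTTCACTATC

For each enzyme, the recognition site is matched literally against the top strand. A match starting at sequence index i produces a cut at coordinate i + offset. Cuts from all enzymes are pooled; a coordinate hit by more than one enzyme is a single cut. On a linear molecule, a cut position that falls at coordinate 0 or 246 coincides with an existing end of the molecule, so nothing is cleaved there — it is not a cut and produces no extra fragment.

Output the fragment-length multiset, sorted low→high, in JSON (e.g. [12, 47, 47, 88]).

Scan for sites:
  JekII (TGAAT, off=5): starts [24, 88, 108, 129, 171, 208, 222] → cuts [29, 93, 113, 134, 176, 213, 227]
  DwuVI (CACTATCT, off=4): starts [16, 31, 40, 49, 61, 80, 138, 184] → cuts [20, 35, 44, 53, 65, 84, 142, 188]
  GruIV (AGGAC, off=2): starts [4, 11, 100, 119, 156, 202, 216, 227] → cuts [6, 13, 102, 121, 158, 204, 218, 229]

Pooled cuts: [6, 13, 20, 29, 35, 44, 53, 65, 84, 93, 102, 113, 121, 134, 142, 158, 176, 188, 204, 213, 218, 227, 229]

Fragment lengths:
  [0,6): 6 bp
  [6,13): 7 bp
  [13,20): 7 bp
  [20,29): 9 bp
  [29,35): 6 bp
  [35,44): 9 bp
  [44,53): 9 bp
  [53,65): 12 bp
  [65,84): 19 bp
  [84,93): 9 bp
  [93,102): 9 bp
  [102,113): 11 bp
  [113,121): 8 bp
  [121,134): 13 bp
  [134,142): 8 bp
  [142,158): 16 bp
  [158,176): 18 bp
  [176,188): 12 bp
  [188,204): 16 bp
  [204,213): 9 bp
  [213,218): 5 bp
  [218,227): 9 bp
  [227,229): 2 bp
  [229,246): 17 bp

[2,5,6,6,7,7,8,8,9,9,9,9,9,9,9,11,12,12,13,16,16,17,18,19]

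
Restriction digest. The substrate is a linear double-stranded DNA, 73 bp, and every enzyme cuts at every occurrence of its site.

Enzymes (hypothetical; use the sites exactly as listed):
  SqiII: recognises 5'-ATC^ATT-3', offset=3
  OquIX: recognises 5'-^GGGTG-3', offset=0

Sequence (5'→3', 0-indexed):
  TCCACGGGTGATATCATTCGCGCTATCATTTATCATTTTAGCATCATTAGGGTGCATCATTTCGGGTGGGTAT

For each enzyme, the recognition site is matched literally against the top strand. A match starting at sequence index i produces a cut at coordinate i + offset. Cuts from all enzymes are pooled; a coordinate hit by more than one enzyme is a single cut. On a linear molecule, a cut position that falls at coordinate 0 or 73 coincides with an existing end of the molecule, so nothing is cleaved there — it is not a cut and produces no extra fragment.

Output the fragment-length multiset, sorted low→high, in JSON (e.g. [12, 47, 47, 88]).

[4,5,5,7,9,10,10,11,12]

Scan for sites:
  SqiII ATCATT/3: at [12, 24, 31, 42, 55] ⇒ [15, 27, 34, 45, 58]
  OquIX GGGTG/0: at [5, 49, 63] ⇒ [5, 49, 63]

All cut coordinates (distinct, sorted): [5, 15, 27, 34, 45, 49, 58, 63]

Fragment lengths:
  [0,5): 5 bp
  [5,15): 10 bp
  [15,27): 12 bp
  [27,34): 7 bp
  [34,45): 11 bp
  [45,49): 4 bp
  [49,58): 9 bp
  [58,63): 5 bp
  [63,73): 10 bp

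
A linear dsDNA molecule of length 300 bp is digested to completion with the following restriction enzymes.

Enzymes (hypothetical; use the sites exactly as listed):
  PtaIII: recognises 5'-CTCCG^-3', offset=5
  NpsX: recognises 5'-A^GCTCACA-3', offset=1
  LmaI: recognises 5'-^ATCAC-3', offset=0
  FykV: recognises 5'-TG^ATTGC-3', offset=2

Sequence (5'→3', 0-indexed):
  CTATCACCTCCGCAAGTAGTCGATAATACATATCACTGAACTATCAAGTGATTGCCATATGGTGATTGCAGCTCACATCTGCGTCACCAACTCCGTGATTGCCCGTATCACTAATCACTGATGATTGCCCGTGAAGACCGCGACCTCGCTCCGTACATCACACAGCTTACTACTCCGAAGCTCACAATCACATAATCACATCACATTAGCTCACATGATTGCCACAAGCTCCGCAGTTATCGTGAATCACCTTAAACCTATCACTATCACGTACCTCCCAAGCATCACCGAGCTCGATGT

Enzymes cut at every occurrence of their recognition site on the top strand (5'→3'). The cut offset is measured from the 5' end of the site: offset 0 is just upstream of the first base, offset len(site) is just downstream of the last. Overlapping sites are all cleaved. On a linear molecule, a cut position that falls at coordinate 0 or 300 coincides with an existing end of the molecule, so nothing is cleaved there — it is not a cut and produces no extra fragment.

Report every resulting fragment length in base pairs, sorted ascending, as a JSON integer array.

Scan for sites:
  PtaIII CTCCG/5: at [7, 90, 148, 172, 228] ⇒ [12, 95, 153, 177, 233]
  NpsX AGCTCACA/1: at [69, 178, 207] ⇒ [70, 179, 208]
  LmaI ATCAC/0: at [2, 31, 106, 113, 156, 186, 194, 199, 245, 259, 265, 283] ⇒ [2, 31, 106, 113, 156, 186, 194, 199, 245, 259, 265, 283]
  FykV TGATTGC/2: at [48, 62, 95, 121, 215] ⇒ [50, 64, 97, 123, 217]

All cut coordinates (distinct, sorted): [2, 12, 31, 50, 64, 70, 95, 97, 106, 113, 123, 153, 156, 177, 179, 186, 194, 199, 208, 217, 233, 245, 259, 265, 283]

Fragments:
  [0,2): 2 bp
  [2,12): 10 bp
  [12,31): 19 bp
  [31,50): 19 bp
  [50,64): 14 bp
  [64,70): 6 bp
  [70,95): 25 bp
  [95,97): 2 bp
  [97,106): 9 bp
  [106,113): 7 bp
  [113,123): 10 bp
  [123,153): 30 bp
  [153,156): 3 bp
  [156,177): 21 bp
  [177,179): 2 bp
  [179,186): 7 bp
  [186,194): 8 bp
  [194,199): 5 bp
  [199,208): 9 bp
  [208,217): 9 bp
  [217,233): 16 bp
  [233,245): 12 bp
  [245,259): 14 bp
  [259,265): 6 bp
  [265,283): 18 bp
  [283,300): 17 bp

[2,2,2,3,5,6,6,7,7,8,9,9,9,10,10,12,14,14,16,17,18,19,19,21,25,30]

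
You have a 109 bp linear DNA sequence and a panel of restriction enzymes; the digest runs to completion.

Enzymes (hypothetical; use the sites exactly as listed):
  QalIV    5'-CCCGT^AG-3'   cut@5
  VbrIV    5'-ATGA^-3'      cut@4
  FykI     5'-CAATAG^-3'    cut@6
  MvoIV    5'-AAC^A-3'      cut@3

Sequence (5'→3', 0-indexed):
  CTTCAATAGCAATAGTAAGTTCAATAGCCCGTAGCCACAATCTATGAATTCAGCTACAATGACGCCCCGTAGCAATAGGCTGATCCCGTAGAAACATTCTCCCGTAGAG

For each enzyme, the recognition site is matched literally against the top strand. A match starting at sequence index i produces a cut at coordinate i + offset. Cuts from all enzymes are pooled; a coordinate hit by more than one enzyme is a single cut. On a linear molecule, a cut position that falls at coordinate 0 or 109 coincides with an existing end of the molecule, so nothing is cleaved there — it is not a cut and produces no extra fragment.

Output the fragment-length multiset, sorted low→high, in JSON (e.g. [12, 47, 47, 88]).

Scan for sites:
  QalIV CCCGTAG/5: at [27, 65, 84, 100] ⇒ [32, 70, 89, 105]
  VbrIV ATGA/4: at [43, 58] ⇒ [47, 62]
  FykI CAATAG/6: at [3, 9, 21, 72] ⇒ [9, 15, 27, 78]
  MvoIV AACA/3: at [92] ⇒ [95]

Pooled cuts: [9, 15, 27, 32, 47, 62, 70, 78, 89, 95, 105]

Fragments:
  [0,9): 9 bp
  [9,15): 6 bp
  [15,27): 12 bp
  [27,32): 5 bp
  [32,47): 15 bp
  [47,62): 15 bp
  [62,70): 8 bp
  [70,78): 8 bp
  [78,89): 11 bp
  [89,95): 6 bp
  [95,105): 10 bp
  [105,109): 4 bp

[4,5,6,6,8,8,9,10,11,12,15,15]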